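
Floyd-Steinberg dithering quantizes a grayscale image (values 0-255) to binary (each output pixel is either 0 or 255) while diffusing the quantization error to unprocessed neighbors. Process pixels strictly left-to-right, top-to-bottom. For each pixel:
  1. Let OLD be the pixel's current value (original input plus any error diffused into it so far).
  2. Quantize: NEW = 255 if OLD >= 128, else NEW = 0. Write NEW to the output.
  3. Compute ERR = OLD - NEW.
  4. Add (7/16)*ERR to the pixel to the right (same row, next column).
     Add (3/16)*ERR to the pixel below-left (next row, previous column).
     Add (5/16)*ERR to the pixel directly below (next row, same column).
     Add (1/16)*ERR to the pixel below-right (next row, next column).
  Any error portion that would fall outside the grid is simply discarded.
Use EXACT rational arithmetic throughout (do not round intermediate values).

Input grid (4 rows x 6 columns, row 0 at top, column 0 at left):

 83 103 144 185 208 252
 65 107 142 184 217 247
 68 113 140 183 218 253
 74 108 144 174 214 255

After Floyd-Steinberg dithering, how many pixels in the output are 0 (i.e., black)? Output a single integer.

Answer: 9

Derivation:
(0,0): OLD=83 → NEW=0, ERR=83
(0,1): OLD=2229/16 → NEW=255, ERR=-1851/16
(0,2): OLD=23907/256 → NEW=0, ERR=23907/256
(0,3): OLD=925109/4096 → NEW=255, ERR=-119371/4096
(0,4): OLD=12795891/65536 → NEW=255, ERR=-3915789/65536
(0,5): OLD=236830629/1048576 → NEW=255, ERR=-30556251/1048576
(1,0): OLD=17727/256 → NEW=0, ERR=17727/256
(1,1): OLD=253625/2048 → NEW=0, ERR=253625/2048
(1,2): OLD=13937453/65536 → NEW=255, ERR=-2774227/65536
(1,3): OLD=39585385/262144 → NEW=255, ERR=-27261335/262144
(1,4): OLD=2441847643/16777216 → NEW=255, ERR=-1836342437/16777216
(1,5): OLD=50002218509/268435456 → NEW=255, ERR=-18448822771/268435456
(2,0): OLD=3698179/32768 → NEW=0, ERR=3698179/32768
(2,1): OLD=207059025/1048576 → NEW=255, ERR=-60327855/1048576
(2,2): OLD=1507297075/16777216 → NEW=0, ERR=1507297075/16777216
(2,3): OLD=22365955675/134217728 → NEW=255, ERR=-11859564965/134217728
(2,4): OLD=540099490705/4294967296 → NEW=0, ERR=540099490705/4294967296
(2,5): OLD=19220714563591/68719476736 → NEW=255, ERR=1697247995911/68719476736
(3,0): OLD=1652239059/16777216 → NEW=0, ERR=1652239059/16777216
(3,1): OLD=21072916567/134217728 → NEW=255, ERR=-13152604073/134217728
(3,2): OLD=117080319733/1073741824 → NEW=0, ERR=117080319733/1073741824
(3,3): OLD=15344074033503/68719476736 → NEW=255, ERR=-2179392534177/68719476736
(3,4): OLD=131133673293439/549755813888 → NEW=255, ERR=-9054059248001/549755813888
(3,5): OLD=2316647960573713/8796093022208 → NEW=255, ERR=73644239910673/8796093022208
Output grid:
  Row 0: .#.###  (2 black, running=2)
  Row 1: ..####  (2 black, running=4)
  Row 2: .#.#.#  (3 black, running=7)
  Row 3: .#.###  (2 black, running=9)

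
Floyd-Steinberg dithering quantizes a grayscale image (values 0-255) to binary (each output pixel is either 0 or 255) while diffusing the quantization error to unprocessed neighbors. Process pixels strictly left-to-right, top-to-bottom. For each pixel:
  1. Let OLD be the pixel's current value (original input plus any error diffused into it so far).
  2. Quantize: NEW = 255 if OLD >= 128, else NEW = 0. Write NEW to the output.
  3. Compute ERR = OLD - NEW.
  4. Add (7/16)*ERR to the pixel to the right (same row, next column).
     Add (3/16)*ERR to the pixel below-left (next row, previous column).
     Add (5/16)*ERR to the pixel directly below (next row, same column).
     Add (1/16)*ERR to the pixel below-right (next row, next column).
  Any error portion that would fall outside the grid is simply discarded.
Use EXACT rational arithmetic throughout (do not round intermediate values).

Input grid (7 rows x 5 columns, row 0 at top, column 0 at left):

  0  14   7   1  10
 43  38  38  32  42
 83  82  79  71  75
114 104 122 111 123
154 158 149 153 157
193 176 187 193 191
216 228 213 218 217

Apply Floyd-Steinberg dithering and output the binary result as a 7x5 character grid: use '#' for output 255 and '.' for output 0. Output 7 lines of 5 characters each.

(0,0): OLD=0 → NEW=0, ERR=0
(0,1): OLD=14 → NEW=0, ERR=14
(0,2): OLD=105/8 → NEW=0, ERR=105/8
(0,3): OLD=863/128 → NEW=0, ERR=863/128
(0,4): OLD=26521/2048 → NEW=0, ERR=26521/2048
(1,0): OLD=365/8 → NEW=0, ERR=365/8
(1,1): OLD=4147/64 → NEW=0, ERR=4147/64
(1,2): OLD=148663/2048 → NEW=0, ERR=148663/2048
(1,3): OLD=566175/8192 → NEW=0, ERR=566175/8192
(1,4): OLD=10053901/131072 → NEW=0, ERR=10053901/131072
(2,0): OLD=112033/1024 → NEW=0, ERR=112033/1024
(2,1): OLD=5458387/32768 → NEW=255, ERR=-2897453/32768
(2,2): OLD=41946985/524288 → NEW=0, ERR=41946985/524288
(2,3): OLD=1229100603/8388608 → NEW=255, ERR=-909994437/8388608
(2,4): OLD=7493380061/134217728 → NEW=0, ERR=7493380061/134217728
(3,0): OLD=69001753/524288 → NEW=255, ERR=-64691687/524288
(3,1): OLD=185489517/4194304 → NEW=0, ERR=185489517/4194304
(3,2): OLD=18855443575/134217728 → NEW=255, ERR=-15370077065/134217728
(3,3): OLD=11399894857/268435456 → NEW=0, ERR=11399894857/268435456
(3,4): OLD=653894220033/4294967296 → NEW=255, ERR=-441322440447/4294967296
(4,0): OLD=8303566127/67108864 → NEW=0, ERR=8303566127/67108864
(4,1): OLD=422559361815/2147483648 → NEW=255, ERR=-125048968425/2147483648
(4,2): OLD=3383220181929/34359738368 → NEW=0, ERR=3383220181929/34359738368
(4,3): OLD=100564635207479/549755813888 → NEW=255, ERR=-39623097333961/549755813888
(4,4): OLD=844525545929985/8796093022208 → NEW=0, ERR=844525545929985/8796093022208
(5,0): OLD=7584853180069/34359738368 → NEW=255, ERR=-1176880103771/34359738368
(5,1): OLD=46458015723351/274877906944 → NEW=255, ERR=-23635850547369/274877906944
(5,2): OLD=1433743274125367/8796093022208 → NEW=255, ERR=-809260446537673/8796093022208
(5,3): OLD=5431836336115373/35184372088832 → NEW=255, ERR=-3540178546536787/35184372088832
(5,4): OLD=97096823966939279/562949953421312 → NEW=255, ERR=-46455414155495281/562949953421312
(6,0): OLD=831995290605517/4398046511104 → NEW=255, ERR=-289506569726003/4398046511104
(6,1): OLD=21524256635093307/140737488355328 → NEW=255, ERR=-14363802895515333/140737488355328
(6,2): OLD=259762206284642281/2251799813685248 → NEW=0, ERR=259762206284642281/2251799813685248
(6,3): OLD=7775120415055281491/36028797018963968 → NEW=255, ERR=-1412222824780530349/36028797018963968
(6,4): OLD=96715548114967024645/576460752303423488 → NEW=255, ERR=-50281943722405964795/576460752303423488
Row 0: .....
Row 1: .....
Row 2: .#.#.
Row 3: #.#.#
Row 4: .#.#.
Row 5: #####
Row 6: ##.##

Answer: .....
.....
.#.#.
#.#.#
.#.#.
#####
##.##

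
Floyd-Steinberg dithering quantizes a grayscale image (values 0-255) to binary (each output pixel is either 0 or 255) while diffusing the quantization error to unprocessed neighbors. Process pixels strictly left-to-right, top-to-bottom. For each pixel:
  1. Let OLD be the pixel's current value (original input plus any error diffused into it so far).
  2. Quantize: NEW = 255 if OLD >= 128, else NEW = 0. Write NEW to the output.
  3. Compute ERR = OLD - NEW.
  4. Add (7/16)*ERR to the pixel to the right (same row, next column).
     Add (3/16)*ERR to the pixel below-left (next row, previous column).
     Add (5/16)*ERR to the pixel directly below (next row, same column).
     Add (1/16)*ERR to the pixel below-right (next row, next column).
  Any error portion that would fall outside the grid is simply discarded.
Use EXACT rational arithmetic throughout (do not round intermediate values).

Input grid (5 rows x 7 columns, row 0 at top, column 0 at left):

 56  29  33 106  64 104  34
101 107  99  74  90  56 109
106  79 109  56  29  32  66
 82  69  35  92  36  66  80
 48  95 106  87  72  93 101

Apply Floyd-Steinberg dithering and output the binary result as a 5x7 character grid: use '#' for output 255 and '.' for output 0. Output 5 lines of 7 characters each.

(0,0): OLD=56 → NEW=0, ERR=56
(0,1): OLD=107/2 → NEW=0, ERR=107/2
(0,2): OLD=1805/32 → NEW=0, ERR=1805/32
(0,3): OLD=66907/512 → NEW=255, ERR=-63653/512
(0,4): OLD=78717/8192 → NEW=0, ERR=78717/8192
(0,5): OLD=14182507/131072 → NEW=0, ERR=14182507/131072
(0,6): OLD=170580717/2097152 → NEW=0, ERR=170580717/2097152
(1,0): OLD=4113/32 → NEW=255, ERR=-4047/32
(1,1): OLD=21111/256 → NEW=0, ERR=21111/256
(1,2): OLD=1087395/8192 → NEW=255, ERR=-1001565/8192
(1,3): OLD=-426409/32768 → NEW=0, ERR=-426409/32768
(1,4): OLD=209353941/2097152 → NEW=0, ERR=209353941/2097152
(1,5): OLD=2505510021/16777216 → NEW=255, ERR=-1772680059/16777216
(1,6): OLD=25489293867/268435456 → NEW=0, ERR=25489293867/268435456
(2,0): OLD=335629/4096 → NEW=0, ERR=335629/4096
(2,1): OLD=14390527/131072 → NEW=0, ERR=14390527/131072
(2,2): OLD=254889981/2097152 → NEW=0, ERR=254889981/2097152
(2,3): OLD=1949244181/16777216 → NEW=0, ERR=1949244181/16777216
(2,4): OLD=12133566773/134217728 → NEW=0, ERR=12133566773/134217728
(2,5): OLD=268759669623/4294967296 → NEW=0, ERR=268759669623/4294967296
(2,6): OLD=8002140566193/68719476736 → NEW=0, ERR=8002140566193/68719476736
(3,0): OLD=268838685/2097152 → NEW=255, ERR=-265935075/2097152
(3,1): OLD=1270732217/16777216 → NEW=0, ERR=1270732217/16777216
(3,2): OLD=18087842859/134217728 → NEW=255, ERR=-16137677781/134217728
(3,3): OLD=53822044373/536870912 → NEW=0, ERR=53822044373/536870912
(3,4): OLD=8734591850269/68719476736 → NEW=0, ERR=8734591850269/68719476736
(3,5): OLD=92714745920647/549755813888 → NEW=255, ERR=-47472986620793/549755813888
(3,6): OLD=725863395790553/8796093022208 → NEW=0, ERR=725863395790553/8796093022208
(4,0): OLD=6059695539/268435456 → NEW=0, ERR=6059695539/268435456
(4,1): OLD=421232582967/4294967296 → NEW=0, ERR=421232582967/4294967296
(4,2): OLD=9267900682329/68719476736 → NEW=255, ERR=-8255565885351/68719476736
(4,3): OLD=45127971672355/549755813888 → NEW=0, ERR=45127971672355/549755813888
(4,4): OLD=605646493445897/4398046511104 → NEW=255, ERR=-515855366885623/4398046511104
(4,5): OLD=5364390295189433/140737488355328 → NEW=0, ERR=5364390295189433/140737488355328
(4,6): OLD=310898500336857311/2251799813685248 → NEW=255, ERR=-263310452152880929/2251799813685248
Row 0: ...#...
Row 1: #.#..#.
Row 2: .......
Row 3: #.#..#.
Row 4: ..#.#.#

Answer: ...#...
#.#..#.
.......
#.#..#.
..#.#.#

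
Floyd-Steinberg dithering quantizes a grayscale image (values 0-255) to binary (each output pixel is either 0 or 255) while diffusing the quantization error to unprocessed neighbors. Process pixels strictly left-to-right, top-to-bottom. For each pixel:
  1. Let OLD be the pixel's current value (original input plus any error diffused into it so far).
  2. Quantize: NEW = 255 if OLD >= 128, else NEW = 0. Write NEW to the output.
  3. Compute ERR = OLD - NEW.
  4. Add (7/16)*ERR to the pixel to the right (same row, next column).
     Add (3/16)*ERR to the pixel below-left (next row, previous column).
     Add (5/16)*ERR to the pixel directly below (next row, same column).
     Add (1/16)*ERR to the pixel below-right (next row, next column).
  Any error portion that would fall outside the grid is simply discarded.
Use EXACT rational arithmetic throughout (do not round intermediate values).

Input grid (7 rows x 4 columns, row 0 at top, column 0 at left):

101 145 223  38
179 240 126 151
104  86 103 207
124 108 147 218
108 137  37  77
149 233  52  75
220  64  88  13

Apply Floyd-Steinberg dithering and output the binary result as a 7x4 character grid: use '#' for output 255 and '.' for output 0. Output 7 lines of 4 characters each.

Answer: .##.
##.#
..##
#.##
.#..
##..
#...

Derivation:
(0,0): OLD=101 → NEW=0, ERR=101
(0,1): OLD=3027/16 → NEW=255, ERR=-1053/16
(0,2): OLD=49717/256 → NEW=255, ERR=-15563/256
(0,3): OLD=46707/4096 → NEW=0, ERR=46707/4096
(1,0): OLD=50745/256 → NEW=255, ERR=-14535/256
(1,1): OLD=388111/2048 → NEW=255, ERR=-134129/2048
(1,2): OLD=5005243/65536 → NEW=0, ERR=5005243/65536
(1,3): OLD=193124109/1048576 → NEW=255, ERR=-74262771/1048576
(2,0): OLD=2424085/32768 → NEW=0, ERR=2424085/32768
(2,1): OLD=113948855/1048576 → NEW=0, ERR=113948855/1048576
(2,2): OLD=329331539/2097152 → NEW=255, ERR=-205442221/2097152
(2,3): OLD=4925211943/33554432 → NEW=255, ERR=-3631168217/33554432
(3,0): OLD=2810074949/16777216 → NEW=255, ERR=-1468115131/16777216
(3,1): OLD=24140649947/268435456 → NEW=0, ERR=24140649947/268435456
(3,2): OLD=610884590373/4294967296 → NEW=255, ERR=-484332070107/4294967296
(3,3): OLD=8845828110211/68719476736 → NEW=255, ERR=-8677638457469/68719476736
(4,0): OLD=418829207329/4294967296 → NEW=0, ERR=418829207329/4294967296
(4,1): OLD=6224395538019/34359738368 → NEW=255, ERR=-2537337745821/34359738368
(4,2): OLD=-53440272808317/1099511627776 → NEW=0, ERR=-53440272808317/1099511627776
(4,3): OLD=162316329216901/17592186044416 → NEW=0, ERR=162316329216901/17592186044416
(5,0): OLD=91054771325009/549755813888 → NEW=255, ERR=-49132961216431/549755813888
(5,1): OLD=2952043310638807/17592186044416 → NEW=255, ERR=-1533964130687273/17592186044416
(5,2): OLD=-37138746522869/8796093022208 → NEW=0, ERR=-37138746522869/8796093022208
(5,3): OLD=20547218083130467/281474976710656 → NEW=0, ERR=20547218083130467/281474976710656
(6,0): OLD=49461328689653541/281474976710656 → NEW=255, ERR=-22314790371563739/281474976710656
(6,1): OLD=-19411682713224365/4503599627370496 → NEW=0, ERR=-19411682713224365/4503599627370496
(6,2): OLD=6703682955780863701/72057594037927936 → NEW=0, ERR=6703682955780863701/72057594037927936
(6,3): OLD=87909958785246711507/1152921504606846976 → NEW=0, ERR=87909958785246711507/1152921504606846976
Row 0: .##.
Row 1: ##.#
Row 2: ..##
Row 3: #.##
Row 4: .#..
Row 5: ##..
Row 6: #...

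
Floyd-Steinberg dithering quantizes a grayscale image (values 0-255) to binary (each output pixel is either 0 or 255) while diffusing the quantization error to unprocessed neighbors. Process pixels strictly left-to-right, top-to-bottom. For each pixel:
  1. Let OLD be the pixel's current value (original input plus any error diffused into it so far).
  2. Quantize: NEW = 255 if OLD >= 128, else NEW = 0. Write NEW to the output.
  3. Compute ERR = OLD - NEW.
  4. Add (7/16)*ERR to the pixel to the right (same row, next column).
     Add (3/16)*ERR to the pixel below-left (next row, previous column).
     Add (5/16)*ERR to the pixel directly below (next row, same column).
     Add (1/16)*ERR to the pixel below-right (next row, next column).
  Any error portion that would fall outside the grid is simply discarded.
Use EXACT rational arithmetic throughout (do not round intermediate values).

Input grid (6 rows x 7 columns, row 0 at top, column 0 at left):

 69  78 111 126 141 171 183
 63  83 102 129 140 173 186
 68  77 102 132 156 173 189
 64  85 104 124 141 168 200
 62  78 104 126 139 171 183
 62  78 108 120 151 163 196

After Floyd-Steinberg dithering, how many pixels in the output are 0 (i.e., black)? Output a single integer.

(0,0): OLD=69 → NEW=0, ERR=69
(0,1): OLD=1731/16 → NEW=0, ERR=1731/16
(0,2): OLD=40533/256 → NEW=255, ERR=-24747/256
(0,3): OLD=342867/4096 → NEW=0, ERR=342867/4096
(0,4): OLD=11640645/65536 → NEW=255, ERR=-5071035/65536
(0,5): OLD=143809251/1048576 → NEW=255, ERR=-123577629/1048576
(0,6): OLD=2205187125/16777216 → NEW=255, ERR=-2073002955/16777216
(1,0): OLD=26841/256 → NEW=0, ERR=26841/256
(1,1): OLD=304879/2048 → NEW=255, ERR=-217361/2048
(1,2): OLD=3133595/65536 → NEW=0, ERR=3133595/65536
(1,3): OLD=40770623/262144 → NEW=255, ERR=-26076097/262144
(1,4): OLD=930037789/16777216 → NEW=0, ERR=930037789/16777216
(1,5): OLD=17773097133/134217728 → NEW=255, ERR=-16452423507/134217728
(1,6): OLD=185526939267/2147483648 → NEW=0, ERR=185526939267/2147483648
(2,0): OLD=2649781/32768 → NEW=0, ERR=2649781/32768
(2,1): OLD=99331607/1048576 → NEW=0, ERR=99331607/1048576
(2,2): OLD=2233082885/16777216 → NEW=255, ERR=-2045107195/16777216
(2,3): OLD=8182846237/134217728 → NEW=0, ERR=8182846237/134217728
(2,4): OLD=183390326061/1073741824 → NEW=255, ERR=-90413839059/1073741824
(2,5): OLD=4037872765071/34359738368 → NEW=0, ERR=4037872765071/34359738368
(2,6): OLD=142799292903897/549755813888 → NEW=255, ERR=2611560362457/549755813888
(3,0): OLD=1795701605/16777216 → NEW=0, ERR=1795701605/16777216
(3,1): OLD=19277409921/134217728 → NEW=255, ERR=-14948110719/134217728
(3,2): OLD=37080110483/1073741824 → NEW=0, ERR=37080110483/1073741824
(3,3): OLD=578762506005/4294967296 → NEW=255, ERR=-516454154475/4294967296
(3,4): OLD=48336349790053/549755813888 → NEW=0, ERR=48336349790053/549755813888
(3,5): OLD=1050335346478079/4398046511104 → NEW=255, ERR=-71166513853441/4398046511104
(3,6): OLD=14196893366986081/70368744177664 → NEW=255, ERR=-3747136398318239/70368744177664
(4,0): OLD=160127718219/2147483648 → NEW=0, ERR=160127718219/2147483648
(4,1): OLD=3057435231055/34359738368 → NEW=0, ERR=3057435231055/34359738368
(4,2): OLD=68287852887553/549755813888 → NEW=0, ERR=68287852887553/549755813888
(4,3): OLD=709893049042267/4398046511104 → NEW=255, ERR=-411608811289253/4398046511104
(4,4): OLD=4045549578764961/35184372088832 → NEW=0, ERR=4045549578764961/35184372088832
(4,5): OLD=238418900642694945/1125899906842624 → NEW=255, ERR=-48685575602174175/1125899906842624
(4,6): OLD=2637846358608043831/18014398509481984 → NEW=255, ERR=-1955825261309862089/18014398509481984
(5,0): OLD=56067383611741/549755813888 → NEW=0, ERR=56067383611741/549755813888
(5,1): OLD=784509007012767/4398046511104 → NEW=255, ERR=-336992853318753/4398046511104
(5,2): OLD=3564456894582921/35184372088832 → NEW=0, ERR=3564456894582921/35184372088832
(5,3): OLD=46273955771083021/281474976710656 → NEW=255, ERR=-25502163290134259/281474976710656
(5,4): OLD=2401972952913842799/18014398509481984 → NEW=255, ERR=-2191698667004063121/18014398509481984
(5,5): OLD=11974330097962356095/144115188075855872 → NEW=0, ERR=11974330097962356095/144115188075855872
(5,6): OLD=451300776362147729297/2305843009213693952 → NEW=255, ERR=-136689190987344228463/2305843009213693952
Output grid:
  Row 0: ..#.###  (3 black, running=3)
  Row 1: .#.#.#.  (4 black, running=7)
  Row 2: ..#.#.#  (4 black, running=11)
  Row 3: .#.#.##  (3 black, running=14)
  Row 4: ...#.##  (4 black, running=18)
  Row 5: .#.##.#  (3 black, running=21)

Answer: 21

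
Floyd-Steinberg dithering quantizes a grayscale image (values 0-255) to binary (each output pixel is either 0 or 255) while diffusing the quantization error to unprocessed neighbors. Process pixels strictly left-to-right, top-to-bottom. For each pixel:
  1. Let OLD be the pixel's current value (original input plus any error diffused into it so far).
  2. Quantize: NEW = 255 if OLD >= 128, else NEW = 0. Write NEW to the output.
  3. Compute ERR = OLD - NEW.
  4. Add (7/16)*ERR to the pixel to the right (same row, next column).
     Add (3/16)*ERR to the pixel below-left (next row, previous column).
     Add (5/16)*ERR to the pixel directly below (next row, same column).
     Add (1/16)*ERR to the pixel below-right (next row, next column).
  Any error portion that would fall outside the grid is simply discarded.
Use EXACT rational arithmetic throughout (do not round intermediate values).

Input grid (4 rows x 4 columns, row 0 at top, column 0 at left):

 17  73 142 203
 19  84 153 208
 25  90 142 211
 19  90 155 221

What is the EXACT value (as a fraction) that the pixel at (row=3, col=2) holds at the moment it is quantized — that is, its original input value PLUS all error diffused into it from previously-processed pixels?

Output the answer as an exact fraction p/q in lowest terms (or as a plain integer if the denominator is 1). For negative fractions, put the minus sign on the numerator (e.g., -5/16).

(0,0): OLD=17 → NEW=0, ERR=17
(0,1): OLD=1287/16 → NEW=0, ERR=1287/16
(0,2): OLD=45361/256 → NEW=255, ERR=-19919/256
(0,3): OLD=692055/4096 → NEW=255, ERR=-352425/4096
(1,0): OLD=10085/256 → NEW=0, ERR=10085/256
(1,1): OLD=231107/2048 → NEW=0, ERR=231107/2048
(1,2): OLD=10941183/65536 → NEW=255, ERR=-5770497/65536
(1,3): OLD=144417065/1048576 → NEW=255, ERR=-122969815/1048576
(2,0): OLD=1915921/32768 → NEW=0, ERR=1915921/32768
(2,1): OLD=143442123/1048576 → NEW=255, ERR=-123944757/1048576
(2,2): OLD=100316119/2097152 → NEW=0, ERR=100316119/2097152
(2,3): OLD=6367843931/33554432 → NEW=255, ERR=-2188536229/33554432
(3,0): OLD=253480193/16777216 → NEW=0, ERR=253480193/16777216
(3,1): OLD=19406510239/268435456 → NEW=0, ERR=19406510239/268435456
(3,2): OLD=781513091425/4294967296 → NEW=255, ERR=-313703569055/4294967296
Target (3,2): original=155, with diffused error = 781513091425/4294967296

Answer: 781513091425/4294967296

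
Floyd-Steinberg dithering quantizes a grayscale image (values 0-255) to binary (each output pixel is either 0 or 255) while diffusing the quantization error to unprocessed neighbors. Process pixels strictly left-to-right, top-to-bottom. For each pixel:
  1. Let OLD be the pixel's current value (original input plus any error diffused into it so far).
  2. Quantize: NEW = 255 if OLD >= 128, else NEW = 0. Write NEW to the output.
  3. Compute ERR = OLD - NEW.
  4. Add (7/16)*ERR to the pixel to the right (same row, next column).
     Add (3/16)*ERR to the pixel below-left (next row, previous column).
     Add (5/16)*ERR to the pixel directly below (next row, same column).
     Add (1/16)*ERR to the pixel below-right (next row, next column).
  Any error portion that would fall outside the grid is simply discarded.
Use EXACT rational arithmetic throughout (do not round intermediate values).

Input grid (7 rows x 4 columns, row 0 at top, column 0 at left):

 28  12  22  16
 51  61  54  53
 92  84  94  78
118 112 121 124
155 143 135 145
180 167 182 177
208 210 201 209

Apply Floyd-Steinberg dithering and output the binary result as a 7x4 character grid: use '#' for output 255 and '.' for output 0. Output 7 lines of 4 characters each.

Answer: ....
....
#.#.
.#.#
#.#.
####
#.##

Derivation:
(0,0): OLD=28 → NEW=0, ERR=28
(0,1): OLD=97/4 → NEW=0, ERR=97/4
(0,2): OLD=2087/64 → NEW=0, ERR=2087/64
(0,3): OLD=30993/1024 → NEW=0, ERR=30993/1024
(1,0): OLD=4115/64 → NEW=0, ERR=4115/64
(1,1): OLD=53541/512 → NEW=0, ERR=53541/512
(1,2): OLD=1919081/16384 → NEW=0, ERR=1919081/16384
(1,3): OLD=30340911/262144 → NEW=0, ERR=30340911/262144
(2,0): OLD=1078887/8192 → NEW=255, ERR=-1010073/8192
(2,1): OLD=23256317/262144 → NEW=0, ERR=23256317/262144
(2,2): OLD=103627625/524288 → NEW=255, ERR=-30065815/524288
(2,3): OLD=808670421/8388608 → NEW=0, ERR=808670421/8388608
(3,0): OLD=403085143/4194304 → NEW=0, ERR=403085143/4194304
(3,1): OLD=10959557193/67108864 → NEW=255, ERR=-6153203127/67108864
(3,2): OLD=92969924471/1073741824 → NEW=0, ERR=92969924471/1073741824
(3,3): OLD=3237067530433/17179869184 → NEW=255, ERR=-1143799111487/17179869184
(4,0): OLD=180217184779/1073741824 → NEW=255, ERR=-93586980341/1073741824
(4,1): OLD=845727875393/8589934592 → NEW=0, ERR=845727875393/8589934592
(4,2): OLD=51379684315649/274877906944 → NEW=255, ERR=-18714181955071/274877906944
(4,3): OLD=439013842170199/4398046511104 → NEW=0, ERR=439013842170199/4398046511104
(5,0): OLD=23532716037499/137438953472 → NEW=255, ERR=-11514217097861/137438953472
(5,1): OLD=628490375214685/4398046511104 → NEW=255, ERR=-493011485116835/4398046511104
(5,2): OLD=300279708963223/2199023255552 → NEW=255, ERR=-260471221202537/2199023255552
(5,3): OLD=10704312922180869/70368744177664 → NEW=255, ERR=-7239716843123451/70368744177664
(6,0): OLD=11315389597945847/70368744177664 → NEW=255, ERR=-6628640167358473/70368744177664
(6,1): OLD=119697064066546545/1125899906842624 → NEW=0, ERR=119697064066546545/1125899906842624
(6,2): OLD=3318249873933374471/18014398509481984 → NEW=255, ERR=-1275421745984531449/18014398509481984
(6,3): OLD=39911578590526833969/288230376151711744 → NEW=255, ERR=-33587167328159660751/288230376151711744
Row 0: ....
Row 1: ....
Row 2: #.#.
Row 3: .#.#
Row 4: #.#.
Row 5: ####
Row 6: #.##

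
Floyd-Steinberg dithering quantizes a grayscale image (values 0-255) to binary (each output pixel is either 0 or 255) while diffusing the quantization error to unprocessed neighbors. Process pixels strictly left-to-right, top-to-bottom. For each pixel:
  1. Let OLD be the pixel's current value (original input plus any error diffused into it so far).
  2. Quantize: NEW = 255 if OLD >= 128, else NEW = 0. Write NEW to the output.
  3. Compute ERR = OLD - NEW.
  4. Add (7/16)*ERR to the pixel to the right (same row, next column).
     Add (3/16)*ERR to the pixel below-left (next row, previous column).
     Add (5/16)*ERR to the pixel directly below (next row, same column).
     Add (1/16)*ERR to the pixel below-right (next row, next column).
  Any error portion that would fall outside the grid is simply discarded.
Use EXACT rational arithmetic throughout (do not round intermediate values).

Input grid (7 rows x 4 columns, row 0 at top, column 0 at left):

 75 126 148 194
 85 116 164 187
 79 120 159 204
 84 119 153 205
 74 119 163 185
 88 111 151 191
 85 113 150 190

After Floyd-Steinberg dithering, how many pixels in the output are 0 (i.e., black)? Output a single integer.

Answer: 13

Derivation:
(0,0): OLD=75 → NEW=0, ERR=75
(0,1): OLD=2541/16 → NEW=255, ERR=-1539/16
(0,2): OLD=27115/256 → NEW=0, ERR=27115/256
(0,3): OLD=984429/4096 → NEW=255, ERR=-60051/4096
(1,0): OLD=23143/256 → NEW=0, ERR=23143/256
(1,1): OLD=307281/2048 → NEW=255, ERR=-214959/2048
(1,2): OLD=9333541/65536 → NEW=255, ERR=-7378139/65536
(1,3): OLD=146574099/1048576 → NEW=255, ERR=-120812781/1048576
(2,0): OLD=2869515/32768 → NEW=0, ERR=2869515/32768
(2,1): OLD=115399081/1048576 → NEW=0, ERR=115399081/1048576
(2,2): OLD=301577805/2097152 → NEW=255, ERR=-233195955/2097152
(2,3): OLD=3768504185/33554432 → NEW=0, ERR=3768504185/33554432
(3,0): OLD=2214605787/16777216 → NEW=255, ERR=-2063584293/16777216
(3,1): OLD=22603144453/268435456 → NEW=0, ERR=22603144453/268435456
(3,2): OLD=786092861435/4294967296 → NEW=255, ERR=-309123799045/4294967296
(3,3): OLD=13857883500125/68719476736 → NEW=255, ERR=-3665583067555/68719476736
(4,0): OLD=220550269823/4294967296 → NEW=0, ERR=220550269823/4294967296
(4,1): OLD=5037036100221/34359738368 → NEW=255, ERR=-3724697183619/34359738368
(4,2): OLD=97134386610525/1099511627776 → NEW=0, ERR=97134386610525/1099511627776
(4,3): OLD=3562112786530715/17592186044416 → NEW=255, ERR=-923894654795365/17592186044416
(5,0): OLD=46026430864207/549755813888 → NEW=0, ERR=46026430864207/549755813888
(5,1): OLD=2349015162556297/17592186044416 → NEW=255, ERR=-2136992278769783/17592186044416
(5,2): OLD=957368673073861/8796093022208 → NEW=0, ERR=957368673073861/8796093022208
(5,3): OLD=64099558886560925/281474976710656 → NEW=255, ERR=-7676560174656355/281474976710656
(6,0): OLD=24878625122369531/281474976710656 → NEW=0, ERR=24878625122369531/281474976710656
(6,1): OLD=627570676665434765/4503599627370496 → NEW=255, ERR=-520847228314041715/4503599627370496
(6,2): OLD=8698027398811413067/72057594037927936 → NEW=0, ERR=8698027398811413067/72057594037927936
(6,3): OLD=277958044813241751821/1152921504606846976 → NEW=255, ERR=-16036938861504227059/1152921504606846976
Output grid:
  Row 0: .#.#  (2 black, running=2)
  Row 1: .###  (1 black, running=3)
  Row 2: ..#.  (3 black, running=6)
  Row 3: #.##  (1 black, running=7)
  Row 4: .#.#  (2 black, running=9)
  Row 5: .#.#  (2 black, running=11)
  Row 6: .#.#  (2 black, running=13)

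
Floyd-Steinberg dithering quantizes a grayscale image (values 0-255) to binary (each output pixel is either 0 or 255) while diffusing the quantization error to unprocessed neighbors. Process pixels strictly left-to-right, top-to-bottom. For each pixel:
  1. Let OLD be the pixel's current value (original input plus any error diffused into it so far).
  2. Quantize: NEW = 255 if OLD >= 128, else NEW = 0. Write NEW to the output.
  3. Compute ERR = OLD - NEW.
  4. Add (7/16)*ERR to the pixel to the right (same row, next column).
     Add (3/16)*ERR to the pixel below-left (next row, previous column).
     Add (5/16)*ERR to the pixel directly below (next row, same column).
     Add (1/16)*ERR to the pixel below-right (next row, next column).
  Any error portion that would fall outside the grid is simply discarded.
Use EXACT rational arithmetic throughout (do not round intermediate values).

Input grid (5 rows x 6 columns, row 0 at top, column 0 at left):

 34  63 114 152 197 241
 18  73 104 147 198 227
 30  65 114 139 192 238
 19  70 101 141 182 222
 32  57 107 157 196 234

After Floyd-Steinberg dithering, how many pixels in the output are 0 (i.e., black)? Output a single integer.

(0,0): OLD=34 → NEW=0, ERR=34
(0,1): OLD=623/8 → NEW=0, ERR=623/8
(0,2): OLD=18953/128 → NEW=255, ERR=-13687/128
(0,3): OLD=215487/2048 → NEW=0, ERR=215487/2048
(0,4): OLD=7963705/32768 → NEW=255, ERR=-392135/32768
(0,5): OLD=123608463/524288 → NEW=255, ERR=-10084977/524288
(1,0): OLD=5533/128 → NEW=0, ERR=5533/128
(1,1): OLD=100683/1024 → NEW=0, ERR=100683/1024
(1,2): OLD=4528423/32768 → NEW=255, ERR=-3827417/32768
(1,3): OLD=15709275/131072 → NEW=0, ERR=15709275/131072
(1,4): OLD=2094343025/8388608 → NEW=255, ERR=-44752015/8388608
(1,5): OLD=29246975431/134217728 → NEW=255, ERR=-4978545209/134217728
(2,0): OLD=1014889/16384 → NEW=0, ERR=1014889/16384
(2,1): OLD=54330643/524288 → NEW=0, ERR=54330643/524288
(2,2): OLD=1270483449/8388608 → NEW=255, ERR=-868611591/8388608
(2,3): OLD=8244438129/67108864 → NEW=0, ERR=8244438129/67108864
(2,4): OLD=525309494995/2147483648 → NEW=255, ERR=-22298835245/2147483648
(2,5): OLD=7611785752309/34359738368 → NEW=255, ERR=-1149947531531/34359738368
(3,0): OLD=484757721/8388608 → NEW=0, ERR=484757721/8388608
(3,1): OLD=7524392421/67108864 → NEW=0, ERR=7524392421/67108864
(3,2): OLD=79030922111/536870912 → NEW=255, ERR=-57871160449/536870912
(3,3): OLD=4254179644925/34359738368 → NEW=0, ERR=4254179644925/34359738368
(3,4): OLD=64411109274973/274877906944 → NEW=255, ERR=-5682756995747/274877906944
(3,5): OLD=887734874322259/4398046511104 → NEW=255, ERR=-233766986009261/4398046511104
(4,0): OLD=76323224471/1073741824 → NEW=0, ERR=76323224471/1073741824
(4,1): OLD=1830288534059/17179869184 → NEW=0, ERR=1830288534059/17179869184
(4,2): OLD=82544168073489/549755813888 → NEW=255, ERR=-57643564467951/549755813888
(4,3): OLD=1224459414530741/8796093022208 → NEW=255, ERR=-1018544306132299/8796093022208
(4,4): OLD=19231964528443909/140737488355328 → NEW=255, ERR=-16656095002164731/140737488355328
(4,5): OLD=370016202043890691/2251799813685248 → NEW=255, ERR=-204192750445847549/2251799813685248
Output grid:
  Row 0: ..#.##  (3 black, running=3)
  Row 1: ..#.##  (3 black, running=6)
  Row 2: ..#.##  (3 black, running=9)
  Row 3: ..#.##  (3 black, running=12)
  Row 4: ..####  (2 black, running=14)

Answer: 14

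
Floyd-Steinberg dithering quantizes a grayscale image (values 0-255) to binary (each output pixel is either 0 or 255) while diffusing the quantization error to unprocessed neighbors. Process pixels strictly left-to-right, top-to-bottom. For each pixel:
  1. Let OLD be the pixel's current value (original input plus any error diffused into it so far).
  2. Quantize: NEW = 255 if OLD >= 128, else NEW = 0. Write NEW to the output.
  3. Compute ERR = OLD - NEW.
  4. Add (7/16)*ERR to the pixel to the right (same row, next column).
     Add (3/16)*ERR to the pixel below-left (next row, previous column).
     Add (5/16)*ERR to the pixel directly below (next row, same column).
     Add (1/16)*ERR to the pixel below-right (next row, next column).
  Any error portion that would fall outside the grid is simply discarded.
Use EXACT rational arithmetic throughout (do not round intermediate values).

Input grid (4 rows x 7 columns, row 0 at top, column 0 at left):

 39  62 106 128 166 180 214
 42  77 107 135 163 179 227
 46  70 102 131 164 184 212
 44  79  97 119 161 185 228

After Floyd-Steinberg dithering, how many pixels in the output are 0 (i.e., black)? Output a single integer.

(0,0): OLD=39 → NEW=0, ERR=39
(0,1): OLD=1265/16 → NEW=0, ERR=1265/16
(0,2): OLD=35991/256 → NEW=255, ERR=-29289/256
(0,3): OLD=319265/4096 → NEW=0, ERR=319265/4096
(0,4): OLD=13113831/65536 → NEW=255, ERR=-3597849/65536
(0,5): OLD=163558737/1048576 → NEW=255, ERR=-103828143/1048576
(0,6): OLD=2863527223/16777216 → NEW=255, ERR=-1414662857/16777216
(1,0): OLD=17667/256 → NEW=0, ERR=17667/256
(1,1): OLD=231189/2048 → NEW=0, ERR=231189/2048
(1,2): OLD=9187513/65536 → NEW=255, ERR=-7524167/65536
(1,3): OLD=24034565/262144 → NEW=0, ERR=24034565/262144
(1,4): OLD=2890073519/16777216 → NEW=255, ERR=-1388116561/16777216
(1,5): OLD=12430920671/134217728 → NEW=0, ERR=12430920671/134217728
(1,6): OLD=504618716209/2147483648 → NEW=255, ERR=-42989614031/2147483648
(2,0): OLD=2907575/32768 → NEW=0, ERR=2907575/32768
(2,1): OLD=133046861/1048576 → NEW=0, ERR=133046861/1048576
(2,2): OLD=2447454247/16777216 → NEW=255, ERR=-1830735833/16777216
(2,3): OLD=11975209135/134217728 → NEW=0, ERR=11975209135/134217728
(2,4): OLD=215043789535/1073741824 → NEW=255, ERR=-58760375585/1073741824
(2,5): OLD=6187372493301/34359738368 → NEW=255, ERR=-2574360790539/34359738368
(2,6): OLD=98270853579779/549755813888 → NEW=255, ERR=-41916878961661/549755813888
(3,0): OLD=1602550087/16777216 → NEW=0, ERR=1602550087/16777216
(3,1): OLD=19532235707/134217728 → NEW=255, ERR=-14693284933/134217728
(3,2): OLD=42589555809/1073741824 → NEW=0, ERR=42589555809/1073741824
(3,3): OLD=632022867223/4294967296 → NEW=255, ERR=-463193793257/4294967296
(3,4): OLD=48512744686919/549755813888 → NEW=0, ERR=48512744686919/549755813888
(3,5): OLD=802540804744645/4398046511104 → NEW=255, ERR=-318961055586875/4398046511104
(3,6): OLD=11805152943743835/70368744177664 → NEW=255, ERR=-6138876821560485/70368744177664
Output grid:
  Row 0: ..#.###  (3 black, running=3)
  Row 1: ..#.#.#  (4 black, running=7)
  Row 2: ..#.###  (3 black, running=10)
  Row 3: .#.#.##  (3 black, running=13)

Answer: 13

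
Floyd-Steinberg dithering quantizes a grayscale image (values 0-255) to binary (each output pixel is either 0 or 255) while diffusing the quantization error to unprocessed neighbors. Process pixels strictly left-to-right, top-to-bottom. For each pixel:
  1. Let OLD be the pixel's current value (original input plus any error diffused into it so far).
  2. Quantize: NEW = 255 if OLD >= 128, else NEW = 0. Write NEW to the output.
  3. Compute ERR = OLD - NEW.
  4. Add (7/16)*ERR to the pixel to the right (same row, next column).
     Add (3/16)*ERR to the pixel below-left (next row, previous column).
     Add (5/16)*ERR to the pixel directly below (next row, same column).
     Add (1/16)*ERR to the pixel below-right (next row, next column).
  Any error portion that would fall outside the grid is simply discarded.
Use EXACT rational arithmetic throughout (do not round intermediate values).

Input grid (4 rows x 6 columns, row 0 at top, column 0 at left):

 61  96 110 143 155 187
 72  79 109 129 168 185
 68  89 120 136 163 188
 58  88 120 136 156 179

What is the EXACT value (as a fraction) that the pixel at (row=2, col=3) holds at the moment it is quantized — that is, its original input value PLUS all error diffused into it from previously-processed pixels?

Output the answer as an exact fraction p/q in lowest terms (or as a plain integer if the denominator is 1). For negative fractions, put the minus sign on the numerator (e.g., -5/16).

(0,0): OLD=61 → NEW=0, ERR=61
(0,1): OLD=1963/16 → NEW=0, ERR=1963/16
(0,2): OLD=41901/256 → NEW=255, ERR=-23379/256
(0,3): OLD=422075/4096 → NEW=0, ERR=422075/4096
(0,4): OLD=13112605/65536 → NEW=255, ERR=-3599075/65536
(0,5): OLD=170890187/1048576 → NEW=255, ERR=-96496693/1048576
(1,0): OLD=29201/256 → NEW=0, ERR=29201/256
(1,1): OLD=315255/2048 → NEW=255, ERR=-206985/2048
(1,2): OLD=4144067/65536 → NEW=0, ERR=4144067/65536
(1,3): OLD=45314631/262144 → NEW=255, ERR=-21532089/262144
(1,4): OLD=1746308917/16777216 → NEW=0, ERR=1746308917/16777216
(1,5): OLD=53243623139/268435456 → NEW=255, ERR=-15207418141/268435456
(2,0): OLD=2775309/32768 → NEW=0, ERR=2775309/32768
(2,1): OLD=118967647/1048576 → NEW=0, ERR=118967647/1048576
(2,2): OLD=2813203421/16777216 → NEW=255, ERR=-1464986659/16777216
(2,3): OLD=12830927413/134217728 → NEW=0, ERR=12830927413/134217728
Target (2,3): original=136, with diffused error = 12830927413/134217728

Answer: 12830927413/134217728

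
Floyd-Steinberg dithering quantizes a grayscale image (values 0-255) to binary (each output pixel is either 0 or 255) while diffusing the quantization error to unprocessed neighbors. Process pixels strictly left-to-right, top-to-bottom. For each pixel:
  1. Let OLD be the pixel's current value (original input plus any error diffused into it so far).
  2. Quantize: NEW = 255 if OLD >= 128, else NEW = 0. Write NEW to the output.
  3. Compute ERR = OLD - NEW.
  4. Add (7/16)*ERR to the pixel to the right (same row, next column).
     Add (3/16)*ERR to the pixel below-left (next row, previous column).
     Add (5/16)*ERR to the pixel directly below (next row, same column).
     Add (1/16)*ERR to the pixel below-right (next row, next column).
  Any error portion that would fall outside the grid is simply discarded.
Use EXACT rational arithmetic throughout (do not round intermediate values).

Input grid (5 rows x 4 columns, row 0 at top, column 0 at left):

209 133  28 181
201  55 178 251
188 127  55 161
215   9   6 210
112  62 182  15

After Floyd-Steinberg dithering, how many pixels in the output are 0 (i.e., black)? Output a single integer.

(0,0): OLD=209 → NEW=255, ERR=-46
(0,1): OLD=903/8 → NEW=0, ERR=903/8
(0,2): OLD=9905/128 → NEW=0, ERR=9905/128
(0,3): OLD=440023/2048 → NEW=255, ERR=-82217/2048
(1,0): OLD=26597/128 → NEW=255, ERR=-6043/128
(1,1): OLD=83203/1024 → NEW=0, ERR=83203/1024
(1,2): OLD=7774463/32768 → NEW=255, ERR=-581377/32768
(1,3): OLD=123484969/524288 → NEW=255, ERR=-10208471/524288
(2,0): OLD=3088081/16384 → NEW=255, ERR=-1089839/16384
(2,1): OLD=61348171/524288 → NEW=0, ERR=61348171/524288
(2,2): OLD=107034375/1048576 → NEW=0, ERR=107034375/1048576
(2,3): OLD=3329683627/16777216 → NEW=255, ERR=-948506453/16777216
(3,0): OLD=1813220993/8388608 → NEW=255, ERR=-325874047/8388608
(3,1): OLD=5845522335/134217728 → NEW=0, ERR=5845522335/134217728
(3,2): OLD=115246535137/2147483648 → NEW=0, ERR=115246535137/2147483648
(3,3): OLD=7634433073319/34359738368 → NEW=255, ERR=-1127300210521/34359738368
(4,0): OLD=231984811821/2147483648 → NEW=0, ERR=231984811821/2147483648
(4,1): OLD=2242077548871/17179869184 → NEW=255, ERR=-2138789093049/17179869184
(4,2): OLD=77446786722087/549755813888 → NEW=255, ERR=-62740945819353/549755813888
(4,3): OLD=-367926129248959/8796093022208 → NEW=0, ERR=-367926129248959/8796093022208
Output grid:
  Row 0: #..#  (2 black, running=2)
  Row 1: #.##  (1 black, running=3)
  Row 2: #..#  (2 black, running=5)
  Row 3: #..#  (2 black, running=7)
  Row 4: .##.  (2 black, running=9)

Answer: 9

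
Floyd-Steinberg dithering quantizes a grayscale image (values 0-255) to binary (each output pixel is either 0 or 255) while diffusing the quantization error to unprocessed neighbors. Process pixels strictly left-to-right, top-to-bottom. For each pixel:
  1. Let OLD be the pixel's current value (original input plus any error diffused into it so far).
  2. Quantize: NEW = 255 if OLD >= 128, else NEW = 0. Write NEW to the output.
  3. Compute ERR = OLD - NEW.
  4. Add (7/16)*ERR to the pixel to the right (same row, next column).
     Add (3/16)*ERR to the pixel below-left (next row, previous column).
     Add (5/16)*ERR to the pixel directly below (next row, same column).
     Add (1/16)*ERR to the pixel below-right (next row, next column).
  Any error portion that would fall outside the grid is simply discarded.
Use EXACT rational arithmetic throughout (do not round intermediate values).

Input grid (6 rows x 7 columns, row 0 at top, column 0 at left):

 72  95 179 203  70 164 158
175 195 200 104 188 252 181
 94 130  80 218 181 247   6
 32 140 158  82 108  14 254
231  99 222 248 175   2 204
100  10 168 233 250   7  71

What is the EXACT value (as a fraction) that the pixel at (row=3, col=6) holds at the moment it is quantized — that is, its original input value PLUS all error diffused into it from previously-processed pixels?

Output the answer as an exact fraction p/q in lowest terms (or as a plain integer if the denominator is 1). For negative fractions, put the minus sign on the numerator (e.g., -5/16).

Answer: 2128539305825679/8796093022208

Derivation:
(0,0): OLD=72 → NEW=0, ERR=72
(0,1): OLD=253/2 → NEW=0, ERR=253/2
(0,2): OLD=7499/32 → NEW=255, ERR=-661/32
(0,3): OLD=99309/512 → NEW=255, ERR=-31251/512
(0,4): OLD=354683/8192 → NEW=0, ERR=354683/8192
(0,5): OLD=23978589/131072 → NEW=255, ERR=-9444771/131072
(0,6): OLD=265236619/2097152 → NEW=0, ERR=265236619/2097152
(1,0): OLD=7079/32 → NEW=255, ERR=-1081/32
(1,1): OLD=56417/256 → NEW=255, ERR=-8863/256
(1,2): OLD=1432453/8192 → NEW=255, ERR=-656507/8192
(1,3): OLD=1857673/32768 → NEW=0, ERR=1857673/32768
(1,4): OLD=438319491/2097152 → NEW=255, ERR=-96454269/2097152
(1,5): OLD=3955732003/16777216 → NEW=255, ERR=-322458077/16777216
(1,6): OLD=55730145069/268435456 → NEW=255, ERR=-12720896211/268435456
(2,0): OLD=315195/4096 → NEW=0, ERR=315195/4096
(2,1): OLD=17787753/131072 → NEW=255, ERR=-15635607/131072
(2,2): OLD=23556571/2097152 → NEW=0, ERR=23556571/2097152
(2,3): OLD=3808394467/16777216 → NEW=255, ERR=-469795613/16777216
(2,4): OLD=20711915915/134217728 → NEW=255, ERR=-13513604725/134217728
(2,5): OLD=795360974737/4294967296 → NEW=255, ERR=-299855685743/4294967296
(2,6): OLD=-2786893904377/68719476736 → NEW=0, ERR=-2786893904377/68719476736
(3,0): OLD=70633243/2097152 → NEW=0, ERR=70633243/2097152
(3,1): OLD=2086627087/16777216 → NEW=0, ERR=2086627087/16777216
(3,2): OLD=27275354981/134217728 → NEW=255, ERR=-6950165659/134217728
(3,3): OLD=17404370343/536870912 → NEW=0, ERR=17404370343/536870912
(3,4): OLD=5214336736539/68719476736 → NEW=0, ERR=5214336736539/68719476736
(3,5): OLD=6312708876433/549755813888 → NEW=0, ERR=6312708876433/549755813888
(3,6): OLD=2128539305825679/8796093022208 → NEW=255, ERR=-114464414837361/8796093022208
Target (3,6): original=254, with diffused error = 2128539305825679/8796093022208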